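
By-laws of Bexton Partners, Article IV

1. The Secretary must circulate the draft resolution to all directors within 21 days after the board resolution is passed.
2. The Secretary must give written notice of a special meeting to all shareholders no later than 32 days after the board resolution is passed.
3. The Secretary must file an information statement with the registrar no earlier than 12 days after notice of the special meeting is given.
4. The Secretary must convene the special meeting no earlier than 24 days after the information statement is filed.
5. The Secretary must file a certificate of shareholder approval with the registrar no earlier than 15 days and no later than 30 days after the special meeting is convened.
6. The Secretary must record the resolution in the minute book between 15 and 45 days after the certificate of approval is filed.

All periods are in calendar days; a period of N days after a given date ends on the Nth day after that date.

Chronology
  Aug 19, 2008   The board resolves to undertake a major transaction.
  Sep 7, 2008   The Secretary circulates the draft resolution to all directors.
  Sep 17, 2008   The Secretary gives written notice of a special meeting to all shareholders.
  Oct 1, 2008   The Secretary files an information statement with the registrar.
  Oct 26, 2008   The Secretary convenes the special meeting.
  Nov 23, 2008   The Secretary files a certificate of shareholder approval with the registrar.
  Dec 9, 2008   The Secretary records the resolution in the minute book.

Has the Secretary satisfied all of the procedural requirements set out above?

Yes

Step 1: 21 days after Aug 19, 2008 (when the board resolution is passed) is Sep 9, 2008; completed Sep 7, 2008, before the deadline.
Step 2: 32 days after Aug 19, 2008 (when the board resolution is passed) is Sep 20, 2008; completed Sep 17, 2008, before the deadline.
Step 3: the earliest permitted date is 12 days after Sep 17, 2008 (when notice of the special meeting is given), i.e. Sep 29, 2008; done Oct 1, 2008 — permitted.
Step 4: the earliest permitted date is 24 days after Oct 1, 2008 (when the information statement is filed), i.e. Oct 25, 2008; done Oct 26, 2008 — permitted.
Step 5: the window is 15–30 days after Oct 26, 2008 (when the special meeting is convened), so Nov 10, 2008 through Nov 25, 2008; Nov 23, 2008 falls inside that range.
Step 6: the window is 15–45 days after Nov 23, 2008 (when the certificate of approval is filed), so Dec 8, 2008 through Jan 7, 2009; Dec 9, 2008 falls inside that range.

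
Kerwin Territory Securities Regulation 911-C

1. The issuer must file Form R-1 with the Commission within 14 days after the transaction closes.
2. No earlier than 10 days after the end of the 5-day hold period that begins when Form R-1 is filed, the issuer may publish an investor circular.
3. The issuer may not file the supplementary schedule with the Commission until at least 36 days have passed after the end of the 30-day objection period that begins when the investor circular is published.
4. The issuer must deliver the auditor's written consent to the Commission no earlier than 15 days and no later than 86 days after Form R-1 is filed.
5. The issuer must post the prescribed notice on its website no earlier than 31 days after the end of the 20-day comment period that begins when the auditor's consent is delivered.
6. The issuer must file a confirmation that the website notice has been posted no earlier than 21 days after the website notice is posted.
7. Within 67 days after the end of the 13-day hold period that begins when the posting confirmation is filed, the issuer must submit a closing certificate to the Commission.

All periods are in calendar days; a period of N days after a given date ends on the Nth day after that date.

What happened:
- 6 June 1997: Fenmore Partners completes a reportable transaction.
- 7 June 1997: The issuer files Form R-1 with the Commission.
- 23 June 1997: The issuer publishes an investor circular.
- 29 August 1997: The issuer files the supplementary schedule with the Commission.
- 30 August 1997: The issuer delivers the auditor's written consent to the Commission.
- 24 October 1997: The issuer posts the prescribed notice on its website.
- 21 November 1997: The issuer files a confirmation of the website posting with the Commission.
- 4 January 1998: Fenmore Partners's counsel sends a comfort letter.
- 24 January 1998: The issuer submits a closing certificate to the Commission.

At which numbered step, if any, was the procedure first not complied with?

Step 1 — counting 14 days from 6 June 1997 (when the transaction closes) gives a deadline of 20 June 1997; completed 7 June 1997, before the deadline.
Step 2 — must wait 10 days from 12 June 1997 (end of the 5-day hold period, which began when Form R-1 is filed on 7 June 1997), so not before 22 June 1997; 23 June 1997 is on or after that date.
Step 3 — must wait 36 days from 23 July 1997 (end of the 30-day objection period, which began when the investor circular is published on 23 June 1997), so not before 28 August 1997; done 29 August 1997 — permitted.
Step 4 — 15 and 86 days from 7 June 1997 (when Form R-1 is filed) are 22 June 1997 and 1 September 1997 respectively; 30 August 1997 falls inside that range.
Step 5 — must wait 31 days from 19 September 1997 (end of the 20-day comment period, which began when the auditor's consent is delivered on 30 August 1997), so not before 20 October 1997; 24 October 1997 is on or after that date.
Step 6 — must wait 21 days from 24 October 1997 (when the website notice is posted), so not before 14 November 1997; done 21 November 1997 — permitted.
Step 7 — counting 67 days from 4 December 1997 (end of the 13-day hold period, which began when the posting confirmation is filed on 21 November 1997) gives a deadline of 9 February 1998; done 24 January 1998 — timely.

None — every step was satisfied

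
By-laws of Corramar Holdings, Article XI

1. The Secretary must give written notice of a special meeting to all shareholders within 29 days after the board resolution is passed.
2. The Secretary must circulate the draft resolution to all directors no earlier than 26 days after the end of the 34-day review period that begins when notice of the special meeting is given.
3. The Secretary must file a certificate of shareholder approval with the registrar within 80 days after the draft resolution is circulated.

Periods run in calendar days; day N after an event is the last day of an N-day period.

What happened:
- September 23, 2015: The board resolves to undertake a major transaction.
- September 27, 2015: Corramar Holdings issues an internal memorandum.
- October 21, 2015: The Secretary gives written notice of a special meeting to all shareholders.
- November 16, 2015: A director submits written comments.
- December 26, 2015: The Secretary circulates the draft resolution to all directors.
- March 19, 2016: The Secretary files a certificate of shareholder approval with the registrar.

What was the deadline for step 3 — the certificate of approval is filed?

Step 3 runs from December 26, 2015, when the draft resolution is circulated. 80 days after December 26, 2015 is March 15, 2016.

March 15, 2016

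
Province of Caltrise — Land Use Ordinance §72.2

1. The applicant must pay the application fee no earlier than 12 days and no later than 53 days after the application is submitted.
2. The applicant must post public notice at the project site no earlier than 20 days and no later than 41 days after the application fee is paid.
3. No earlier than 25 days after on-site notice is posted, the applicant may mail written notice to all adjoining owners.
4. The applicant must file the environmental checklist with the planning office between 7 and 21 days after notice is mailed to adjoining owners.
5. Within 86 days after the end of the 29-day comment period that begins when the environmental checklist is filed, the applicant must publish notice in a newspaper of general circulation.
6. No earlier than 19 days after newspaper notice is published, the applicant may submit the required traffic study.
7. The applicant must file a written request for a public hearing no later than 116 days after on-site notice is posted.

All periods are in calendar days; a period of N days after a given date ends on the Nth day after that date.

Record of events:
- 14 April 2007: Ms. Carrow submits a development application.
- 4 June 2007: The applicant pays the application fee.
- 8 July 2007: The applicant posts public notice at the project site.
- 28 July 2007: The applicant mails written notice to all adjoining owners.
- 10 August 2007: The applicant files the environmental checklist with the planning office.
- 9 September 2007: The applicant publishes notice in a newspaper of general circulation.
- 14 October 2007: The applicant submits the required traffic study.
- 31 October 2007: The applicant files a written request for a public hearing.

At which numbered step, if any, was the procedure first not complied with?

Step 3

Step 1: the window is 12–53 days after 14 April 2007 (when the application is submitted), so 26 April 2007 through 6 June 2007; done 4 June 2007 — within the window.
Step 2: the window is 20–41 days after 4 June 2007 (when the application fee is paid), so 24 June 2007 through 15 July 2007; 8 July 2007 falls inside that range.
Step 3: the earliest permitted date is 25 days after 8 July 2007 (when on-site notice is posted), i.e. 2 August 2007; acted on 28 July 2007, 5 days prematurely.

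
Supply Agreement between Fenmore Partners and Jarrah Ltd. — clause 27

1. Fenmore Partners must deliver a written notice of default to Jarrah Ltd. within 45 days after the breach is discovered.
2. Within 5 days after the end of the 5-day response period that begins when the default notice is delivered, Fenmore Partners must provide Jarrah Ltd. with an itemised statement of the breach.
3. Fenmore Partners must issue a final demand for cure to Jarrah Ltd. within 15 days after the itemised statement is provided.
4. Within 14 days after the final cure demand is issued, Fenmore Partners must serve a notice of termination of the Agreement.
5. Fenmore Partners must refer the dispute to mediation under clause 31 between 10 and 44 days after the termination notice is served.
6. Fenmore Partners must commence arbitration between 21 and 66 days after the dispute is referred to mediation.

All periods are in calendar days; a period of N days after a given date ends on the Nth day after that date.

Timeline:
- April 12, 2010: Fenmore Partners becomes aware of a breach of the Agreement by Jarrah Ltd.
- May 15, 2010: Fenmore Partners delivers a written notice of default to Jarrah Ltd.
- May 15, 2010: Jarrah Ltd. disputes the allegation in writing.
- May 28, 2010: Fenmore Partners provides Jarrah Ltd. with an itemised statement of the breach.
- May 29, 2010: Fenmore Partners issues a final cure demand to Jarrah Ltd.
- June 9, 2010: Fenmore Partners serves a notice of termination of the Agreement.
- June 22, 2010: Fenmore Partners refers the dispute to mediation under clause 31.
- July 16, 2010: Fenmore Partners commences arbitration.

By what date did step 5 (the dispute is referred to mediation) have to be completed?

Step 5 runs from June 9, 2010, when the termination notice is served. The window is 10–44 days after June 9, 2010; it closes on July 23, 2010.

July 23, 2010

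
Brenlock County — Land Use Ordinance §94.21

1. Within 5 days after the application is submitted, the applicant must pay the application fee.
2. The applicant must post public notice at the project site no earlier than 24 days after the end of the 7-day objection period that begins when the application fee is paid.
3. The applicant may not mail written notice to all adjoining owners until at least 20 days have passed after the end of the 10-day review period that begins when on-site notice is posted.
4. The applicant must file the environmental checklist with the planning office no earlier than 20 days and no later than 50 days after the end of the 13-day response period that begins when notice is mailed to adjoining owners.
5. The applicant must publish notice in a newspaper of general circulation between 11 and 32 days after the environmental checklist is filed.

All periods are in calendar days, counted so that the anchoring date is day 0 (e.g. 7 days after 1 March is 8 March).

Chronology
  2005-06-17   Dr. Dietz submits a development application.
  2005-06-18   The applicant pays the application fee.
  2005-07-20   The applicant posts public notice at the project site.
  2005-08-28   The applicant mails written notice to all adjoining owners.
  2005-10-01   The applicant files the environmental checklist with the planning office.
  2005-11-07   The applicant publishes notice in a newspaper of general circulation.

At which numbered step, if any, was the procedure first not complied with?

Step 1 — counting 5 days from 2005-06-17 (when the application is submitted) gives a deadline of 2005-06-22; 2005-06-18 is within that limit.
Step 2 — must wait 24 days from 2005-06-25 (end of the 7-day objection period, which began when the application fee is paid on 2005-06-18), so not before 2005-07-19; done 2005-07-20, after the minimum wait.
Step 3 — must wait 20 days from 2005-07-30 (end of the 10-day review period, which began when on-site notice is posted on 2005-07-20), so not before 2005-08-19; done 2005-08-28, after the minimum wait.
Step 4 — 20 and 50 days from 2005-09-10 (end of the 13-day response period, which began when notice is mailed to adjoining owners on 2005-08-28) are 2005-09-30 and 2005-10-30 respectively; done 2005-10-01 — within the window.
Step 5 — 11 and 32 days from 2005-10-01 (when the environmental checklist is filed) are 2005-10-12 and 2005-11-02 respectively; 2005-11-07 is 5 days past the end of the window.

Step 5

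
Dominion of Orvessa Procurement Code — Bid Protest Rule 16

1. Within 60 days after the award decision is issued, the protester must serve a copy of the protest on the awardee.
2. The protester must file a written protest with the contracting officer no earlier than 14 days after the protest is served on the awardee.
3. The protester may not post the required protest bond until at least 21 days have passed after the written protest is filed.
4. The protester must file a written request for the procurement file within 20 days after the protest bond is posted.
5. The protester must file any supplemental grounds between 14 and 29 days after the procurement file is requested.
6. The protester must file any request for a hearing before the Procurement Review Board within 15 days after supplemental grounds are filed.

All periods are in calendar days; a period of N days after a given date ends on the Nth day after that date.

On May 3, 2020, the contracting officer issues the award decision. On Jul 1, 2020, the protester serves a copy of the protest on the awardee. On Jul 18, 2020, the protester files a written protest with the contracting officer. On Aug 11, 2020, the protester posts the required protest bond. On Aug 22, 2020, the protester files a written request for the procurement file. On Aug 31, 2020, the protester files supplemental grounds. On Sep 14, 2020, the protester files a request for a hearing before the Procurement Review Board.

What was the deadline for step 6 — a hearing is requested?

Step 6 runs from Aug 31, 2020, when supplemental grounds are filed. 15 days after Aug 31, 2020 is Sep 15, 2020.

Sep 15, 2020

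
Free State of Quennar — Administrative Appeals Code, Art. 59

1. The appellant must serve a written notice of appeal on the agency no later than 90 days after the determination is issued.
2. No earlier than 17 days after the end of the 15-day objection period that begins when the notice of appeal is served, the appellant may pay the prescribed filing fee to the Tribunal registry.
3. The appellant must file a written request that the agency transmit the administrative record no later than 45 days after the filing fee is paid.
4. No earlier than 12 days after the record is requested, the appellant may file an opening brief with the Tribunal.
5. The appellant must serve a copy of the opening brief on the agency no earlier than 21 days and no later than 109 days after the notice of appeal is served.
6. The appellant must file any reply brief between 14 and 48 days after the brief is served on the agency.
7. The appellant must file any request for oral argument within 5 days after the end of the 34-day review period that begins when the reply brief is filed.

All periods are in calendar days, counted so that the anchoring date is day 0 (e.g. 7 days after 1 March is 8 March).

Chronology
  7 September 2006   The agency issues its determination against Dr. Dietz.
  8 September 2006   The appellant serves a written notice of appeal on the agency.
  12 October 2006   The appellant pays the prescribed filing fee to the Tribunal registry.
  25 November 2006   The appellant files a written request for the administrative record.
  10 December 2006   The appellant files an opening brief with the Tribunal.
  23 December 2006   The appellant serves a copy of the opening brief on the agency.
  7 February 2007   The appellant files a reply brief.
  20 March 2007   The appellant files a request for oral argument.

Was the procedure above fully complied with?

No

Step 1 — counting 90 days from 7 September 2006 (when the determination is issued) gives a deadline of 6 December 2006; 8 September 2006 is within that limit.
Step 2 — must wait 17 days from 23 September 2006 (end of the 15-day objection period, which began when the notice of appeal is served on 8 September 2006), so not before 10 October 2006; done 12 October 2006, after the minimum wait.
Step 3 — counting 45 days from 12 October 2006 (when the filing fee is paid) gives a deadline of 26 November 2006; done 25 November 2006 — timely.
Step 4 — must wait 12 days from 25 November 2006 (when the record is requested), so not before 7 December 2006; 10 December 2006 is on or after that date.
Step 5 — 21 and 109 days from 8 September 2006 (when the notice of appeal is served) are 29 September 2006 and 26 December 2006 respectively; 23 December 2006 falls inside that range.
Step 6 — 14 and 48 days from 23 December 2006 (when the brief is served on the agency) are 6 January 2007 and 9 February 2007 respectively; done 7 February 2007 — within the window.
Step 7 — counting 5 days from 13 March 2007 (end of the 34-day review period, which began when the reply brief is filed on 7 February 2007) gives a deadline of 18 March 2007; not done until 20 March 2007, 2 days after the deadline.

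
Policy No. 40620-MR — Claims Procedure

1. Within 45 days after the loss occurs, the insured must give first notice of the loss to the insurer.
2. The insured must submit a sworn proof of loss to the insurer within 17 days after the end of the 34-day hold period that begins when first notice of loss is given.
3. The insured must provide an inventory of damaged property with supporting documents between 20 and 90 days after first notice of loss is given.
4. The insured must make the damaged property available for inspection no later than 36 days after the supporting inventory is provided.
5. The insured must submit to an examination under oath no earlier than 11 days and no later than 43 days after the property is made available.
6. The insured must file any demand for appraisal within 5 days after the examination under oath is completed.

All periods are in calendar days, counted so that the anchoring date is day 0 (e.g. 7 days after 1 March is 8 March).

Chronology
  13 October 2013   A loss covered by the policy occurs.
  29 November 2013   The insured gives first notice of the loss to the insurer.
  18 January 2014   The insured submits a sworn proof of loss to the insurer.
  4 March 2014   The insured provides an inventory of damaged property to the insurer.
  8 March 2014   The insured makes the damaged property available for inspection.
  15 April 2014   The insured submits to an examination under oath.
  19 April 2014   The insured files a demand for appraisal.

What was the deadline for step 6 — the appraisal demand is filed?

Step 6 runs from 15 April 2014, when the examination under oath is completed. 5 days after 15 April 2014 is 20 April 2014.

20 April 2014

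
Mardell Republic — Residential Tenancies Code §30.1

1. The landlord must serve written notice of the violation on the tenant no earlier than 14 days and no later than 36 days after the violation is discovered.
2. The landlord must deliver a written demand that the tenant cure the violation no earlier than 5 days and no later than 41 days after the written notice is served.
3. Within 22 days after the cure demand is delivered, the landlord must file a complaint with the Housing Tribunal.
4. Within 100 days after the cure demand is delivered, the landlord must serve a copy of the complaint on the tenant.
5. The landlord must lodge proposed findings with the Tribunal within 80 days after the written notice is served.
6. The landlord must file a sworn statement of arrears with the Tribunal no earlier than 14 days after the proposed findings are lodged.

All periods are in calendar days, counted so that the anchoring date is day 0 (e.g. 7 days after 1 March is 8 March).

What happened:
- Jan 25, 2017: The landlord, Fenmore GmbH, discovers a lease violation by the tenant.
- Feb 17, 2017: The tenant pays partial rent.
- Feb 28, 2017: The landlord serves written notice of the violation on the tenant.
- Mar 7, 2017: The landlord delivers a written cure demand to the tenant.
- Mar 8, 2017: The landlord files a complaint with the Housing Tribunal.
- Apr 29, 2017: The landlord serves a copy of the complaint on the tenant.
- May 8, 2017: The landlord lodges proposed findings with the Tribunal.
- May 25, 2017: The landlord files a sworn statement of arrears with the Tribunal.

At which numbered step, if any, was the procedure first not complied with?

(1) the permitted window runs from Jan 25, 2017 + 14 = Feb 8, 2017 to Jan 25, 2017 + 36 = Mar 2, 2017; Feb 28, 2017 falls inside that range.
(2) the permitted window runs from Feb 28, 2017 + 5 = Mar 5, 2017 to Feb 28, 2017 + 41 = Apr 10, 2017; done Mar 7, 2017 — within the window.
(3) due by Mar 7, 2017 + 22 days = Mar 29, 2017; Mar 8, 2017 is within that limit.
(4) due by Mar 7, 2017 + 100 days = Jun 15, 2017; Apr 29, 2017 is within that limit.
(5) due by Feb 28, 2017 + 80 days = May 19, 2017; May 8, 2017 is within that limit.
(6) permitted from May 8, 2017 + 14 days = May 22, 2017 onward; May 25, 2017 is on or after that date.

None — every step was satisfied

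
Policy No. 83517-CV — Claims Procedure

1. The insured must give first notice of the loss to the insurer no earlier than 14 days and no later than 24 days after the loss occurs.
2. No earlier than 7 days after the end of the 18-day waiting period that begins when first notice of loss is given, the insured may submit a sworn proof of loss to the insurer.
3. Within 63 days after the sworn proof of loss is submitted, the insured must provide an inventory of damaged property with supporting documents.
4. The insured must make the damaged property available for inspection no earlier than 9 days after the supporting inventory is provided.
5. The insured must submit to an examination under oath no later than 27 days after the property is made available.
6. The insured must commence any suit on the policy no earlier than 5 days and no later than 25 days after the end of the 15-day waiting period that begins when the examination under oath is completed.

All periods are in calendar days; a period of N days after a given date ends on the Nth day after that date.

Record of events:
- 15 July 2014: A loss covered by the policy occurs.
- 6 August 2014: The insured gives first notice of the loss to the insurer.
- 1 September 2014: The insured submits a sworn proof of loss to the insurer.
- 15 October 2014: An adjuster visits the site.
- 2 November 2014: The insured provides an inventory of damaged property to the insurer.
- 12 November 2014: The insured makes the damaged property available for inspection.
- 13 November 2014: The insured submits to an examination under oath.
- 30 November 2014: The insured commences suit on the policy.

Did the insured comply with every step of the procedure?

No

Step 1: the window is 14–24 days after 15 July 2014 (when the loss occurs), so 29 July 2014 through 8 August 2014; done 6 August 2014 — within the window.
Step 2: the earliest permitted date is 7 days after 24 August 2014 (end of the 18-day waiting period, which began when first notice of loss is given on 6 August 2014), i.e. 31 August 2014; done 1 September 2014 — permitted.
Step 3: 63 days after 1 September 2014 (when the sworn proof of loss is submitted) is 3 November 2014; done 2 November 2014 — timely.
Step 4: the earliest permitted date is 9 days after 2 November 2014 (when the supporting inventory is provided), i.e. 11 November 2014; done 12 November 2014 — permitted.
Step 5: 27 days after 12 November 2014 (when the property is made available) is 9 December 2014; done 13 November 2014 — timely.
Step 6: the window is 5–25 days after 28 November 2014 (end of the 15-day waiting period, which began when the examination under oath is completed on 13 November 2014), so 3 December 2014 through 23 December 2014; 30 November 2014 is 3 days too early.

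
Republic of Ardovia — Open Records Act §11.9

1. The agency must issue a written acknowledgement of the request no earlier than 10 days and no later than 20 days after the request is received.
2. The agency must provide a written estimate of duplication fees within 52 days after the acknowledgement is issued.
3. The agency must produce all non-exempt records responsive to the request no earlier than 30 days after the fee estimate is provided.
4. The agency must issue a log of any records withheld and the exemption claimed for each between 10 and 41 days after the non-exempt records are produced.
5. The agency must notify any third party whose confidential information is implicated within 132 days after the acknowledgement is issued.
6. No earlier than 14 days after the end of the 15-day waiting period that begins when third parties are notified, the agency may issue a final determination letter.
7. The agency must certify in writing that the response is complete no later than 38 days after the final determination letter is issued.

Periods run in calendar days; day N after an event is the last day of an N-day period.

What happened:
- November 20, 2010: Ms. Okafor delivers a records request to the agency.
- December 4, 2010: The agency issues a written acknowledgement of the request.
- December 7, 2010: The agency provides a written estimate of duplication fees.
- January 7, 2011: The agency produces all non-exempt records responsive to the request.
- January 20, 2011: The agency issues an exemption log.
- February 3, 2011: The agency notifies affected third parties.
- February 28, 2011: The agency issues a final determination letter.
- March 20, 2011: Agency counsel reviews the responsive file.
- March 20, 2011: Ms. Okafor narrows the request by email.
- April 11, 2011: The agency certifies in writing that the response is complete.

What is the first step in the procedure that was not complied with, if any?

Step 6

Step 1 — 10 and 20 days from November 20, 2010 (when the request is received) are November 30, 2010 and December 10, 2010 respectively; December 4, 2010 falls inside that range.
Step 2 — counting 52 days from December 4, 2010 (when the acknowledgement is issued) gives a deadline of January 25, 2011; completed December 7, 2010, before the deadline.
Step 3 — must wait 30 days from December 7, 2010 (when the fee estimate is provided), so not before January 6, 2011; done January 7, 2011 — permitted.
Step 4 — 10 and 41 days from January 7, 2011 (when the non-exempt records are produced) are January 17, 2011 and February 17, 2011 respectively; done January 20, 2011, which is between those dates.
Step 5 — counting 132 days from December 4, 2010 (when the acknowledgement is issued) gives a deadline of April 15, 2011; completed February 3, 2011, before the deadline.
Step 6 — must wait 14 days from February 18, 2011 (end of the 15-day waiting period, which began when third parties are notified on February 3, 2011), so not before March 4, 2011; February 28, 2011 is 4 days before the earliest permitted date.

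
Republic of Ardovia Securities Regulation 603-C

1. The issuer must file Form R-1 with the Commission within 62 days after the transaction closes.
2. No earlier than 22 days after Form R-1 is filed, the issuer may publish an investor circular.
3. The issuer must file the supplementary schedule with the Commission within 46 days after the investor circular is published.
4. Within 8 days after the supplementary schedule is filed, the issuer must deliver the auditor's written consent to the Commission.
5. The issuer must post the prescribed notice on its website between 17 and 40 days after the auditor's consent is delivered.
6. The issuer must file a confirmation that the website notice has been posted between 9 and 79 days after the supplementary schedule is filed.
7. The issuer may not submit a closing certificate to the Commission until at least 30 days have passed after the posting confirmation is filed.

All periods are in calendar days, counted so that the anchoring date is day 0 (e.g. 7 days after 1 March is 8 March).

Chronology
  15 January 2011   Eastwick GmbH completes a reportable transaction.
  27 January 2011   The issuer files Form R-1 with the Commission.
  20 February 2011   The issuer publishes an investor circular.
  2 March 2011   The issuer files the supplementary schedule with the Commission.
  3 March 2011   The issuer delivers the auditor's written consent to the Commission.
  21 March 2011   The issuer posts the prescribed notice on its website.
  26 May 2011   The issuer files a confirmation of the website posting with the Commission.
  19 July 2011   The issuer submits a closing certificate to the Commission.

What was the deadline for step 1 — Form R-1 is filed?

Step 1 runs from 15 January 2011, when the transaction closes. 62 days after 15 January 2011 is 18 March 2011.

18 March 2011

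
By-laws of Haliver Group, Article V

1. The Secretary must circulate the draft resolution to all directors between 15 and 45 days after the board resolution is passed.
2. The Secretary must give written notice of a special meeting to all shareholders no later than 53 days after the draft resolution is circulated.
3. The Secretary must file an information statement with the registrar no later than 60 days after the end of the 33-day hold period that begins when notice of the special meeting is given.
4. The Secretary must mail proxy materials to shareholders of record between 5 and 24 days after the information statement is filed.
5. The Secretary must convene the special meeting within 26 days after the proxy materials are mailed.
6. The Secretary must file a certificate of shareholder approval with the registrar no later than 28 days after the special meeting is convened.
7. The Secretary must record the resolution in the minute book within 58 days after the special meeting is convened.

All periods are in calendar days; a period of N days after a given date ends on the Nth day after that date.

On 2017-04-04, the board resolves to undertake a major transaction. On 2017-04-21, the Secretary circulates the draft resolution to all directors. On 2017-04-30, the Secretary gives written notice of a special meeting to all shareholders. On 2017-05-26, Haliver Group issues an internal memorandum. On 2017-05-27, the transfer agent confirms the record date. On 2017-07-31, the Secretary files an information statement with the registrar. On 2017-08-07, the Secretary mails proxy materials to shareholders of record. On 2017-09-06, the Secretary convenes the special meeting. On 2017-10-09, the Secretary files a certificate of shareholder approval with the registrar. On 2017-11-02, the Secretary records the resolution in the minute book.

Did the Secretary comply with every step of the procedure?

No

(1) the permitted window runs from 2017-04-04 + 15 = 2017-04-19 to 2017-04-04 + 45 = 2017-05-19; 2017-04-21 falls inside that range.
(2) due by 2017-04-21 + 53 days = 2017-06-13; done 2017-04-30 — timely.
(3) due by 2017-06-02 + 60 days = 2017-08-01; 2017-07-31 is within that limit.
(4) the permitted window runs from 2017-07-31 + 5 = 2017-08-05 to 2017-07-31 + 24 = 2017-08-24; done 2017-08-07, which is between those dates.
(5) due by 2017-08-07 + 26 days = 2017-09-02; 2017-09-06 misses that deadline by 4 days.
Later steps need not be reached.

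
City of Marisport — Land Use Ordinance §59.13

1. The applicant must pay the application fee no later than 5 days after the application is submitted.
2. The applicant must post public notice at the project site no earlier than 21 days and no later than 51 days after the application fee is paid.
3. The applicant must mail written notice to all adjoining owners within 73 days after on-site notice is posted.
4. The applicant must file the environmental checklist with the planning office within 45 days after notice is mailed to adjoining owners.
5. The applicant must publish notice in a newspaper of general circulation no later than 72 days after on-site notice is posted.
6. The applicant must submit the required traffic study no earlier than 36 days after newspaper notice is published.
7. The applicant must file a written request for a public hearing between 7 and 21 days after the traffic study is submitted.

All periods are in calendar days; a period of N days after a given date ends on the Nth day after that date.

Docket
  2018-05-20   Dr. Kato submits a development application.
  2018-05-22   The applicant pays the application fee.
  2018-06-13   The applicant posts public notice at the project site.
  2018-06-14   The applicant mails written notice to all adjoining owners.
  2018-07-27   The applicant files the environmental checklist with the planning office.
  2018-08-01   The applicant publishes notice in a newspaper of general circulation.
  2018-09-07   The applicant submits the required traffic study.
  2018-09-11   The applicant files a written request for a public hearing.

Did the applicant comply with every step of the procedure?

(1) due by 2018-05-20 + 5 days = 2018-05-25; 2018-05-22 is within that limit.
(2) the permitted window runs from 2018-05-22 + 21 = 2018-06-12 to 2018-05-22 + 51 = 2018-07-12; 2018-06-13 falls inside that range.
(3) due by 2018-06-13 + 73 days = 2018-08-25; completed 2018-06-14, before the deadline.
(4) due by 2018-06-14 + 45 days = 2018-07-29; done 2018-07-27 — timely.
(5) due by 2018-06-13 + 72 days = 2018-08-24; 2018-08-01 is within that limit.
(6) permitted from 2018-08-01 + 36 days = 2018-09-06 onward; done 2018-09-07 — permitted.
(7) the permitted window runs from 2018-09-07 + 7 = 2018-09-14 to 2018-09-07 + 21 = 2018-09-28; done 2018-09-11 — 3 days before the window opened.
That is the first point of non-compliance.

No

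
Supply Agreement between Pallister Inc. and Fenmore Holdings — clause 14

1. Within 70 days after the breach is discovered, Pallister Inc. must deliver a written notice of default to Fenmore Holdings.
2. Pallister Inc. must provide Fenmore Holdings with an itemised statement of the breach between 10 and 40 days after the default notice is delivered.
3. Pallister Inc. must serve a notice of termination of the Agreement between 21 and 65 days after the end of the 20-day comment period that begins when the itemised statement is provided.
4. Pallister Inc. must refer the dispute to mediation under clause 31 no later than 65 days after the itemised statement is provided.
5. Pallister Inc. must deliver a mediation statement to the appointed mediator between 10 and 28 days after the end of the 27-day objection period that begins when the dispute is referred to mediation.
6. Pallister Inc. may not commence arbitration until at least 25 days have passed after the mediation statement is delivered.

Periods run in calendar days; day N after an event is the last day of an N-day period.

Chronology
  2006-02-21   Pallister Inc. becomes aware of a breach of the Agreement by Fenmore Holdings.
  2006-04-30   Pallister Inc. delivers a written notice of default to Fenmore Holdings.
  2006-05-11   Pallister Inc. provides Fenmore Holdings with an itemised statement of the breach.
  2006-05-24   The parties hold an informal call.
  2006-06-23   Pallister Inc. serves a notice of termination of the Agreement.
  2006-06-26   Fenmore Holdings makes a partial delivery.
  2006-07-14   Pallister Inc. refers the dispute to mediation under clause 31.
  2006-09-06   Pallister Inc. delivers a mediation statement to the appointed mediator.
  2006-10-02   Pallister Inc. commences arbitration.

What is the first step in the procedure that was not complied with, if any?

(1) due by 2006-02-21 + 70 days = 2006-05-02; completed 2006-04-30, before the deadline.
(2) the permitted window runs from 2006-04-30 + 10 = 2006-05-10 to 2006-04-30 + 40 = 2006-06-09; done 2006-05-11, which is between those dates.
(3) the permitted window runs from 2006-05-31 + 21 = 2006-06-21 to 2006-05-31 + 65 = 2006-08-04; done 2006-06-23, which is between those dates.
(4) due by 2006-05-11 + 65 days = 2006-07-15; completed 2006-07-14, before the deadline.
(5) the permitted window runs from 2006-08-10 + 10 = 2006-08-20 to 2006-08-10 + 28 = 2006-09-07; done 2006-09-06, which is between those dates.
(6) permitted from 2006-09-06 + 25 days = 2006-10-01 onward; done 2006-10-02 — permitted.

None — every step was satisfied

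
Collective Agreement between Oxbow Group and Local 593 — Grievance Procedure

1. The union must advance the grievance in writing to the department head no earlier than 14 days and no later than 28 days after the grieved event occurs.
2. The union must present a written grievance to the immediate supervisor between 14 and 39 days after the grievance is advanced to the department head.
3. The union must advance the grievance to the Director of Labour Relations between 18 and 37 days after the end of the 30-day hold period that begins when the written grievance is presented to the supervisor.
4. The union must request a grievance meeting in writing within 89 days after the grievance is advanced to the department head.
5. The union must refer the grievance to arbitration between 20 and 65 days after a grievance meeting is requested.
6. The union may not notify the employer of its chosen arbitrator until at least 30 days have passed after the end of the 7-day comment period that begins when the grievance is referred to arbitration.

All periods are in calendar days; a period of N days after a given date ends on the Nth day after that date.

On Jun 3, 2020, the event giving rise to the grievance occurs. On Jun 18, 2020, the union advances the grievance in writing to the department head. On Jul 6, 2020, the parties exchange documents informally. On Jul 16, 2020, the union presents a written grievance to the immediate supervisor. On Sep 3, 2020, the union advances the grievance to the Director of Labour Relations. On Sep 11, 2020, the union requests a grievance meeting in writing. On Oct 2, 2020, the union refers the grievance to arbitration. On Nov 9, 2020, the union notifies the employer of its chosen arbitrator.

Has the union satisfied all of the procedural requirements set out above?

Step 1: the window is 14–28 days after Jun 3, 2020 (when the grieved event occurs), so Jun 17, 2020 through Jul 1, 2020; Jun 18, 2020 falls inside that range.
Step 2: the window is 14–39 days after Jun 18, 2020 (when the grievance is advanced to the department head), so Jul 2, 2020 through Jul 27, 2020; done Jul 16, 2020, which is between those dates.
Step 3: the window is 18–37 days after Aug 15, 2020 (end of the 30-day hold period, which began when the written grievance is presented to the supervisor on Jul 16, 2020), so Sep 2, 2020 through Sep 21, 2020; done Sep 3, 2020 — within the window.
Step 4: 89 days after Jun 18, 2020 (when the grievance is advanced to the department head) is Sep 15, 2020; done Sep 11, 2020 — timely.
Step 5: the window is 20–65 days after Sep 11, 2020 (when a grievance meeting is requested), so Oct 1, 2020 through Nov 15, 2020; Oct 2, 2020 falls inside that range.
Step 6: the earliest permitted date is 30 days after Oct 9, 2020 (end of the 7-day comment period, which began when the grievance is referred to arbitration on Oct 2, 2020), i.e. Nov 8, 2020; Nov 9, 2020 is on or after that date.

Yes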